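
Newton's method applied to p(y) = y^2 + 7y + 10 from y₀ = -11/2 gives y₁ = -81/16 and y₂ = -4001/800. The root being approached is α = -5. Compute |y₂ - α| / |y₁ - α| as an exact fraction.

1/50

y₁ - α = -81/16 - (-5) = -81/16 + 5 = -1/16, so |y₁ - α| = 1/16.
y₂ - α = -4001/800 - (-5) = -4001/800 + 5 = -1/800, so |y₂ - α| = 1/800.
Ratio = (1/800) / (1/16) = 1/50.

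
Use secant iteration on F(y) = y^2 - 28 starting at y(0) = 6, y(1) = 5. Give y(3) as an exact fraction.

F(6) = 8, F(5) = -3. y(2) = 5 - (-3)·(5 - 6)/((-3) - 8) = 58/11.
F(5) = -3, F(58/11) = -24/121. y(3) = (58/11) - (-24/121)·((58/11) - 5)/((-24/121) - (-3)) = 598/113.

598/113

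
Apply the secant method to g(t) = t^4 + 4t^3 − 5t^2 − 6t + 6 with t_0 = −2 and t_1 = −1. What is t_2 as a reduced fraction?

g(−2) = −18, g(−1) = 4. t_2 = (−1) − 4·((−1) − (−2))/(4 − (−18)) = −13/11.

−13/11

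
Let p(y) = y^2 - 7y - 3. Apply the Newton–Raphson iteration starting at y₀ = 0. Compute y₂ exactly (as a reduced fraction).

-156/385

p'(y) = 2y - 7.
p(0) = -3, p'(0) = -7, so y₁ = 0 - (-3)/(-7) = -3/7.
p(-3/7) = 9/49, p'(-3/7) = -55/7, so y₂ = (-3/7) - (9/49)/(-55/7) = -156/385.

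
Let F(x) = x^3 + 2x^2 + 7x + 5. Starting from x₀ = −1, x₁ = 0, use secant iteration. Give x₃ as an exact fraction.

F(−1) = −1, F(0) = 5. x₂ = 0 − 5·(0 − (−1))/(5 − (−1)) = −5/6.
F(0) = 5, F(−5/6) = −5/216. x₃ = (−5/6) − (−5/216)·((−5/6) − 0)/((−5/216) − 5) = −180/217.

−180/217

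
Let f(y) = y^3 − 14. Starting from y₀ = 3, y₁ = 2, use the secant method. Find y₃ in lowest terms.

2045/842

f(3) = 13, f(2) = −6. y₂ = 2 − (−6)·(2 − 3)/((−6) − 13) = 44/19.
f(2) = −6, f(44/19) = −10842/6859. y₃ = (44/19) − (−10842/6859)·((44/19) − 2)/((−10842/6859) − (−6)) = 2045/842.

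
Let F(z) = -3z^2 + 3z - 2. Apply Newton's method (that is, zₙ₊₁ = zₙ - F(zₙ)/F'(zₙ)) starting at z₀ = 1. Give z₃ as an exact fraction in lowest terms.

F'(z) = -6z + 3.
F(1) = -2, F'(1) = -3, so z₁ = 1 - (-2)/(-3) = 1/3.
F(1/3) = -4/3, F'(1/3) = 1, so z₂ = (1/3) - (-4/3)/1 = 5/3.
F(5/3) = -16/3, F'(5/3) = -7, so z₃ = (5/3) - (-16/3)/(-7) = 19/21.

19/21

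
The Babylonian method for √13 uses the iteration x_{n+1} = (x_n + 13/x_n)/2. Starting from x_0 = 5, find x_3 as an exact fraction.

117487/32585

x_1 = (5 + 13/5)/2 = 19/5.
x_2 = (19/5 + 13/(19/5))/2 = 343/95.
x_3 = (343/95 + 13/(343/95))/2 = 117487/32585.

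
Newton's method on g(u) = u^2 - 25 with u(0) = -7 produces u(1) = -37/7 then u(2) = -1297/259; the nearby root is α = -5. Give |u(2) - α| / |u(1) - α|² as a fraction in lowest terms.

7/74

u(1) - α = -37/7 - (-5) = -37/7 + 5 = -2/7, so |u(1) - α| = 2/7.
u(2) - α = -1297/259 - (-5) = -1297/259 + 5 = -2/259, so |u(2) - α| = 2/259.
|u(1) - α|² = 4/49.
Ratio = (2/259) / (4/49) = 7/74.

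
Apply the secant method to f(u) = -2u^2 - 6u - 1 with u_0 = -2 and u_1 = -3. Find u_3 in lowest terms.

f(-2) = 3, f(-3) = -1. u_2 = (-3) - (-1)·((-3) - (-2))/((-1) - 3) = -11/4.
f(-3) = -1, f(-11/4) = 3/8. u_3 = (-11/4) - (3/8)·((-11/4) - (-3))/((3/8) - (-1)) = -31/11.

-31/11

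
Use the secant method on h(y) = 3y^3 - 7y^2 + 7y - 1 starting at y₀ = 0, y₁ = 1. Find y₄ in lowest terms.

1/5

h(0) = -1, h(1) = 2. y₂ = 1 - 2·(1 - 0)/(2 - (-1)) = 1/3.
h(1) = 2, h(1/3) = 2/3. y₃ = (1/3) - (2/3)·((1/3) - 1)/((2/3) - 2) = 0.
h(1/3) = 2/3, h(0) = -1. y₄ = 0 - (-1)·(0 - (1/3))/((-1) - (2/3)) = 1/5.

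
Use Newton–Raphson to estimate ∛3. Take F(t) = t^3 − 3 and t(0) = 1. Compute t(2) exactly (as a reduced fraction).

331/225

F'(t) = 3t^2.
F(1) = −2, F'(1) = 3, so t(1) = 1 − (−2)/3 = 5/3.
F(5/3) = 44/27, F'(5/3) = 25/3, so t(2) = (5/3) − (44/27)/(25/3) = 331/225.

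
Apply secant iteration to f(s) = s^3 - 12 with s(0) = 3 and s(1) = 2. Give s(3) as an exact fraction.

f(3) = 15, f(2) = -4. s(2) = 2 - (-4)·(2 - 3)/((-4) - 15) = 42/19.
f(2) = -4, f(42/19) = -8220/6859. s(3) = (42/19) - (-8220/6859)·((42/19) - 2)/((-8220/6859) - (-4)) = 2763/1201.

2763/1201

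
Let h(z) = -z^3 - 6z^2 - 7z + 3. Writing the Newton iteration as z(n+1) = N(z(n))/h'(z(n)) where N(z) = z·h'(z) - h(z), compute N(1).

-11

h'(z) = -3z^2 - 12z - 7.
N(z) = z·h'(z) - h(z) = z·(-3z^2 - 12z - 7) - (-z^3 - 6z^2 - 7z + 3) = -2z^3 - 6z^2 - 3.
N(1) = -11.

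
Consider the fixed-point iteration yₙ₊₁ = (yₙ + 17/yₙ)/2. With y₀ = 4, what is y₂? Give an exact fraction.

2177/528

y₁ = (4 + 17/4)/2 = 33/8.
y₂ = (33/8 + 17/(33/8))/2 = 2177/528.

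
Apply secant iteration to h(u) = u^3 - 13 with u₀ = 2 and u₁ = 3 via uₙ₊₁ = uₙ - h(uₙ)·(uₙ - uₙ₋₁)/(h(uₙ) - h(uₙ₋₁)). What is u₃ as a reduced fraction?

h(2) = -5, h(3) = 14. u₂ = 3 - 14·(3 - 2)/(14 - (-5)) = 43/19.
h(3) = 14, h(43/19) = -9660/6859. u₃ = (43/19) - (-9660/6859)·((43/19) - 3)/((-9660/6859) - 14) = 17593/7549.

17593/7549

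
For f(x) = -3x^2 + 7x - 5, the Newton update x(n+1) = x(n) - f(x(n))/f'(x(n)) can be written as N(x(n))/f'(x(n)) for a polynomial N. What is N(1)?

f'(x) = -6x + 7.
N(x) = x·f'(x) - f(x) = x·(-6x + 7) - (-3x^2 + 7x - 5) = -3x^2 + 5.
N(1) = 2.

2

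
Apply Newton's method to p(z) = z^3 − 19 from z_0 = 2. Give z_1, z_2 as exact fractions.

z_1 = 35/12, z_2 = 59291/22050

p'(z) = 3z^2.
p(2) = −11, p'(2) = 12, so z_1 = 2 − (−11)/12 = 35/12.
p(35/12) = 10043/1728, p'(35/12) = 1225/48, so z_2 = (35/12) − (10043/1728)/(1225/48) = 59291/22050.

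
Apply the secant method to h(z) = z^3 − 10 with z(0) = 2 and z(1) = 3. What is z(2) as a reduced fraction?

40/19

h(2) = −2, h(3) = 17. z(2) = 3 − 17·(3 − 2)/(17 − (−2)) = 40/19.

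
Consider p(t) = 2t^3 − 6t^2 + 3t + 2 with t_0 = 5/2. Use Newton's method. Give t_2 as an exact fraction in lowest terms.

104206/50967

p'(t) = 6t^2 − 12t + 3.
p(5/2) = 13/4, p'(5/2) = 21/2, so t_1 = (5/2) − (13/4)/(21/2) = 46/21.
p(46/21) = 7436/9261, p'(46/21) = 809/147, so t_2 = (46/21) − (7436/9261)/(809/147) = 104206/50967.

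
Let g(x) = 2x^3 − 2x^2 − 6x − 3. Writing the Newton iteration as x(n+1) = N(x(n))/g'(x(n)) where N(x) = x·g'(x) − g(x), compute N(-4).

g'(x) = 6x^2 − 4x − 6.
N(x) = x·g'(x) − g(x) = x·(6x^2 − 4x − 6) − (2x^3 − 2x^2 − 6x − 3) = 4x^3 − 2x^2 + 3.
N(-4) = −285.

−285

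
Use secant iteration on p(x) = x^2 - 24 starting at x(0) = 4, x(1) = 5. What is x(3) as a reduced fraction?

p(4) = -8, p(5) = 1. x(2) = 5 - 1·(5 - 4)/(1 - (-8)) = 44/9.
p(5) = 1, p(44/9) = -8/81. x(3) = (44/9) - (-8/81)·((44/9) - 5)/((-8/81) - 1) = 436/89.

436/89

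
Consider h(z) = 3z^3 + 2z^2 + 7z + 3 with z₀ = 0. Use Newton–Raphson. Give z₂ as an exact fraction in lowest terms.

−213/476

h'(z) = 9z^2 + 4z + 7.
h(0) = 3, h'(0) = 7, so z₁ = 0 − 3/7 = −3/7.
h(−3/7) = 45/343, h'(−3/7) = 340/49, so z₂ = (−3/7) − (45/343)/(340/49) = −213/476.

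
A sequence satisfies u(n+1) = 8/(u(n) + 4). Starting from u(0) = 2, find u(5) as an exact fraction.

60/41

u(1) = 8/(2 + 4) = 4/3.
u(2) = 8/(4/3 + 4) = 3/2.
u(3) = 8/(3/2 + 4) = 16/11.
u(4) = 8/(16/11 + 4) = 22/15.
u(5) = 8/(22/15 + 4) = 60/41.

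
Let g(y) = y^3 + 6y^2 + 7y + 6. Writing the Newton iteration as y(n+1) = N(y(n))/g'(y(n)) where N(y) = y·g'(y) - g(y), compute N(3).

g'(y) = 3y^2 + 12y + 7.
N(y) = y·g'(y) - g(y) = y·(3y^2 + 12y + 7) - (y^3 + 6y^2 + 7y + 6) = 2y^3 + 6y^2 - 6.
N(3) = 102.

102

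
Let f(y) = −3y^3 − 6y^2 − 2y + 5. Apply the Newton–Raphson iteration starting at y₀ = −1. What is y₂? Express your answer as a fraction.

−595/167

f'(y) = −9y^2 − 12y − 2.
f(−1) = 4, f'(−1) = 1, so y₁ = (−1) − 4/1 = −5.
f(−5) = 240, f'(−5) = −167, so y₂ = (−5) − 240/(−167) = −595/167.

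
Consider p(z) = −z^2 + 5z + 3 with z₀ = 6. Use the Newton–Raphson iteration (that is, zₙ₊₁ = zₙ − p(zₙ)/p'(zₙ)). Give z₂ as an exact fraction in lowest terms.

1668/301

p'(z) = −2z + 5.
p(6) = −3, p'(6) = −7, so z₁ = 6 − (−3)/(−7) = 39/7.
p(39/7) = −9/49, p'(39/7) = −43/7, so z₂ = (39/7) − (−9/49)/(−43/7) = 1668/301.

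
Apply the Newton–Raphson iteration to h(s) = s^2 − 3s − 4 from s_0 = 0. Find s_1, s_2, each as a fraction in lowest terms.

h'(s) = 2s − 3.
h(0) = −4, h'(0) = −3, so s_1 = 0 − (−4)/(−3) = −4/3.
h(−4/3) = 16/9, h'(−4/3) = −17/3, so s_2 = (−4/3) − (16/9)/(−17/3) = −52/51.

s_1 = −4/3, s_2 = −52/51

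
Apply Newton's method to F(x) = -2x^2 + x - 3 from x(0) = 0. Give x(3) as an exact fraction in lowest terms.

F'(x) = -4x + 1.
F(0) = -3, F'(0) = 1, so x(1) = 0 - (-3)/1 = 3.
F(3) = -18, F'(3) = -11, so x(2) = 3 - (-18)/(-11) = 15/11.
F(15/11) = -648/121, F'(15/11) = -49/11, so x(3) = (15/11) - (-648/121)/(-49/11) = 87/539.

87/539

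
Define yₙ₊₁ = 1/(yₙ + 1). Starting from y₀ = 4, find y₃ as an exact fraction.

6/11

y₁ = 1/(4 + 1) = 1/5.
y₂ = 1/(1/5 + 1) = 5/6.
y₃ = 1/(5/6 + 1) = 6/11.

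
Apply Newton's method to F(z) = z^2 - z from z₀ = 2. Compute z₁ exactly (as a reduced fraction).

F'(z) = 2z - 1.
F(2) = 2, F'(2) = 3, so z₁ = 2 - 2/3 = 4/3.

4/3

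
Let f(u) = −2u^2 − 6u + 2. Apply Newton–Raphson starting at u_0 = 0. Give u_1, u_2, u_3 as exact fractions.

f'(u) = −4u − 6.
f(0) = 2, f'(0) = −6, so u_1 = 0 − 2/(−6) = 1/3.
f(1/3) = −2/9, f'(1/3) = −22/3, so u_2 = (1/3) − (−2/9)/(−22/3) = 10/33.
f(10/33) = −2/1089, f'(10/33) = −238/33, so u_3 = (10/33) − (−2/1089)/(−238/33) = 1189/3927.

u_1 = 1/3, u_2 = 10/33, u_3 = 1189/3927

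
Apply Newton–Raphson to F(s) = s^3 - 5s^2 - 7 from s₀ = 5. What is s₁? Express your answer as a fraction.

F'(s) = 3s^2 - 10s.
F(5) = -7, F'(5) = 25, so s₁ = 5 - (-7)/25 = 132/25.

132/25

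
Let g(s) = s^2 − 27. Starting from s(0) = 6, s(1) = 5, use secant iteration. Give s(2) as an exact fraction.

g(6) = 9, g(5) = −2. s(2) = 5 − (−2)·(5 − 6)/((−2) − 9) = 57/11.

57/11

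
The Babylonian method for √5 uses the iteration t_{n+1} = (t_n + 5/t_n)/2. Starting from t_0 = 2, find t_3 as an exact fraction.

t_1 = (2 + 5/2)/2 = 9/4.
t_2 = (9/4 + 5/(9/4))/2 = 161/72.
t_3 = (161/72 + 5/(161/72))/2 = 51841/23184.

51841/23184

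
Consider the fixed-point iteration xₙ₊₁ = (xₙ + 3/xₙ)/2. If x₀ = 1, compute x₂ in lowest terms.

7/4

x₁ = (1 + 3/1)/2 = 2.
x₂ = (2 + 3/2)/2 = 7/4.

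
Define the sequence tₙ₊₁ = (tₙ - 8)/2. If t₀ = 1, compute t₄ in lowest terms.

t₁ = (1 - 8)/2 = -7/2.
t₂ = ((-7/2) - 8)/2 = -23/4.
t₃ = ((-23/4) - 8)/2 = -55/8.
t₄ = ((-55/8) - 8)/2 = -119/16.

-119/16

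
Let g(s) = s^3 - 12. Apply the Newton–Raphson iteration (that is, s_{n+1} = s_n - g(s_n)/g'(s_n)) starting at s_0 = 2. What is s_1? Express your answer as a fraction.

g'(s) = 3s^2.
g(2) = -4, g'(2) = 12, so s_1 = 2 - (-4)/12 = 7/3.

7/3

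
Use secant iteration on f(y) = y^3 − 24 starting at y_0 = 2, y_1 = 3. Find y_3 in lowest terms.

8882/3081

f(2) = −16, f(3) = 3. y_2 = 3 − 3·(3 − 2)/(3 − (−16)) = 54/19.
f(3) = 3, f(54/19) = −7152/6859. y_3 = (54/19) − (−7152/6859)·((54/19) − 3)/((−7152/6859) − 3) = 8882/3081.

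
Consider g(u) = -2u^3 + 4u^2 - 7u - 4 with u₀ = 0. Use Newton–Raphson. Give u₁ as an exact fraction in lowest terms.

g'(u) = -6u^2 + 8u - 7.
g(0) = -4, g'(0) = -7, so u₁ = 0 - (-4)/(-7) = -4/7.

-4/7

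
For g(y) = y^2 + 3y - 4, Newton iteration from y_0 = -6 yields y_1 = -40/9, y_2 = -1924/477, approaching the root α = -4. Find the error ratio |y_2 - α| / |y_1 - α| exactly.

4/53

y_1 - α = -40/9 - (-4) = -40/9 + 4 = -4/9, so |y_1 - α| = 4/9.
y_2 - α = -1924/477 - (-4) = -1924/477 + 4 = -16/477, so |y_2 - α| = 16/477.
Ratio = (16/477) / (4/9) = 4/53.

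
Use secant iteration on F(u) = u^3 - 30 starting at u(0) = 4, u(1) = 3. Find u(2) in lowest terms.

114/37

F(4) = 34, F(3) = -3. u(2) = 3 - (-3)·(3 - 4)/((-3) - 34) = 114/37.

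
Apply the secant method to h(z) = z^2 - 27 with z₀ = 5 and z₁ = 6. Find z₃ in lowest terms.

h(5) = -2, h(6) = 9. z₂ = 6 - 9·(6 - 5)/(9 - (-2)) = 57/11.
h(6) = 9, h(57/11) = -18/121. z₃ = (57/11) - (-18/121)·((57/11) - 6)/((-18/121) - 9) = 213/41.

213/41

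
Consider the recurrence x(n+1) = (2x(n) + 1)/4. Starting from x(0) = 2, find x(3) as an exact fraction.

11/16

x(1) = (2·2 + 1)/4 = 5/4.
x(2) = (2·(5/4) + 1)/4 = 7/8.
x(3) = (2·(7/8) + 1)/4 = 11/16.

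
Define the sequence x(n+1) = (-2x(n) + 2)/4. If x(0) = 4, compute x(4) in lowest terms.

x(1) = (-2·4 + 2)/4 = -3/2.
x(2) = (-2·(-3/2) + 2)/4 = 5/4.
x(3) = (-2·(5/4) + 2)/4 = -1/8.
x(4) = (-2·(-1/8) + 2)/4 = 9/16.

9/16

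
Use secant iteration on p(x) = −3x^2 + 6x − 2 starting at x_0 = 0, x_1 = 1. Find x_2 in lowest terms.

p(0) = −2, p(1) = 1. x_2 = 1 − 1·(1 − 0)/(1 − (−2)) = 2/3.

2/3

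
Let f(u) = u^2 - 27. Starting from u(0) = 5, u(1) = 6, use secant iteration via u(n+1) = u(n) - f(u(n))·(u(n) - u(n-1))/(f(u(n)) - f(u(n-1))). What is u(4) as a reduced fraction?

f(5) = -2, f(6) = 9. u(2) = 6 - 9·(6 - 5)/(9 - (-2)) = 57/11.
f(6) = 9, f(57/11) = -18/121. u(3) = (57/11) - (-18/121)·((57/11) - 6)/((-18/121) - 9) = 213/41.
f(57/11) = -18/121, f(213/41) = -18/1681. u(4) = (213/41) - (-18/1681)·((213/41) - (57/11))/((-18/1681) - (-18/121)) = 1351/260.

1351/260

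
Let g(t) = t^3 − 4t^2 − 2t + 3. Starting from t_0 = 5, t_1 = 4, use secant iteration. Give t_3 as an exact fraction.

36049/8351

g(5) = 18, g(4) = −5. t_2 = 4 − (−5)·(4 − 5)/((−5) − 18) = 97/23.
g(4) = −5, g(97/23) = −19080/12167. t_3 = (97/23) − (−19080/12167)·((97/23) − 4)/((−19080/12167) − (−5)) = 36049/8351.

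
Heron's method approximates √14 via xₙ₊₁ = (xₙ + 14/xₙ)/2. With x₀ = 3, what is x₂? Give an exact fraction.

1033/276

x₁ = (3 + 14/3)/2 = 23/6.
x₂ = (23/6 + 14/(23/6))/2 = 1033/276.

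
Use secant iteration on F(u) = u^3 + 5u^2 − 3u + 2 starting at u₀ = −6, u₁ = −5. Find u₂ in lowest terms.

−182/33

F(−6) = −16, F(−5) = 17. u₂ = (−5) − 17·((−5) − (−6))/(17 − (−16)) = −182/33.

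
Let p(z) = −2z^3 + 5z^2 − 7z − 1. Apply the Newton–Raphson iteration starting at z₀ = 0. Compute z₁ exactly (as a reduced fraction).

−1/7

p'(z) = −6z^2 + 10z − 7.
p(0) = −1, p'(0) = −7, so z₁ = 0 − (−1)/(−7) = −1/7.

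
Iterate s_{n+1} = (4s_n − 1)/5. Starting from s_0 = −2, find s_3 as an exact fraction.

s_1 = (4·(−2) − 1)/5 = −9/5.
s_2 = (4·(−9/5) − 1)/5 = −41/25.
s_3 = (4·(−41/25) − 1)/5 = −189/125.

−189/125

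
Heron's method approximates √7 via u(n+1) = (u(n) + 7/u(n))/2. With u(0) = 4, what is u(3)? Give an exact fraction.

1902497/719072

u(1) = (4 + 7/4)/2 = 23/8.
u(2) = (23/8 + 7/(23/8))/2 = 977/368.
u(3) = (977/368 + 7/(977/368))/2 = 1902497/719072.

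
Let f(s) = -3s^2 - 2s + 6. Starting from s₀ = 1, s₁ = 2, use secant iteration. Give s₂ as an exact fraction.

12/11

f(1) = 1, f(2) = -10. s₂ = 2 - (-10)·(2 - 1)/((-10) - 1) = 12/11.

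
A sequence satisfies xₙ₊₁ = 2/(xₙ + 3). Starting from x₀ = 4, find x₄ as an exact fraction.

x₁ = 2/(4 + 3) = 2/7.
x₂ = 2/(2/7 + 3) = 14/23.
x₃ = 2/(14/23 + 3) = 46/83.
x₄ = 2/(46/83 + 3) = 166/295.

166/295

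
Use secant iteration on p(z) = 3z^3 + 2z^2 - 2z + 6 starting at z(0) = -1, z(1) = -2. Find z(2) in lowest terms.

p(-1) = 7, p(-2) = -6. z(2) = (-2) - (-6)·((-2) - (-1))/((-6) - 7) = -20/13.

-20/13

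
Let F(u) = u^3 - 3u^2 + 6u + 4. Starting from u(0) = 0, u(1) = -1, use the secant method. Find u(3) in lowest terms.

-24/49

F(0) = 4, F(-1) = -6. u(2) = (-1) - (-6)·((-1) - 0)/((-6) - 4) = -2/5.
F(-1) = -6, F(-2/5) = 132/125. u(3) = (-2/5) - (132/125)·((-2/5) - (-1))/((132/125) - (-6)) = -24/49.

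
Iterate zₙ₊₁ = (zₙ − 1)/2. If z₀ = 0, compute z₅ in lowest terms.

z₁ = (0 − 1)/2 = −1/2.
z₂ = ((−1/2) − 1)/2 = −3/4.
z₃ = ((−3/4) − 1)/2 = −7/8.
z₄ = ((−7/8) − 1)/2 = −15/16.
z₅ = ((−15/16) − 1)/2 = −31/32.

−31/32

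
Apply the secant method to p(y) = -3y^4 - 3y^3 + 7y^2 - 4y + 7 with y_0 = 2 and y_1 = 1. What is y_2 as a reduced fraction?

53/49

p(2) = -45, p(1) = 4. y_2 = 1 - 4·(1 - 2)/(4 - (-45)) = 53/49.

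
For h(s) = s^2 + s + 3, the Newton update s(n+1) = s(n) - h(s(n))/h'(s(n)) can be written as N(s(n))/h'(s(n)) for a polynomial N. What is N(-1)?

h'(s) = 2s + 1.
N(s) = s·h'(s) - h(s) = s·(2s + 1) - (s^2 + s + 3) = s^2 - 3.
N(-1) = -2.

-2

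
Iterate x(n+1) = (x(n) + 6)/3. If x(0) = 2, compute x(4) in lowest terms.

x(1) = (2 + 6)/3 = 8/3.
x(2) = ((8/3) + 6)/3 = 26/9.
x(3) = ((26/9) + 6)/3 = 80/27.
x(4) = ((80/27) + 6)/3 = 242/81.

242/81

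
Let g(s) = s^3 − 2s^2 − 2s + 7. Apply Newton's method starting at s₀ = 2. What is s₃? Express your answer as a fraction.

11533/8801

g'(s) = 3s^2 − 4s − 2.
g(2) = 3, g'(2) = 2, so s₁ = 2 − 3/2 = 1/2.
g(1/2) = 45/8, g'(1/2) = −13/4, so s₂ = (1/2) − (45/8)/(−13/4) = 29/13.
g(29/13) = 8100/2197, g'(29/13) = 677/169, so s₃ = (29/13) − (8100/2197)/(677/169) = 11533/8801.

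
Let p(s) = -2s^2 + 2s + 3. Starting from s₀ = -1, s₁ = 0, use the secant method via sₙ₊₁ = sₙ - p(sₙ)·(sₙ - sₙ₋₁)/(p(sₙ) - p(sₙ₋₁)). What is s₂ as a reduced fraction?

p(-1) = -1, p(0) = 3. s₂ = 0 - 3·(0 - (-1))/(3 - (-1)) = -3/4.

-3/4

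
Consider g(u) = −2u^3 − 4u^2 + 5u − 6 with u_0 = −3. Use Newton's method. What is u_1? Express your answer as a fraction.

−78/25

g'(u) = −6u^2 − 8u + 5.
g(−3) = −3, g'(−3) = −25, so u_1 = (−3) − (−3)/(−25) = −78/25.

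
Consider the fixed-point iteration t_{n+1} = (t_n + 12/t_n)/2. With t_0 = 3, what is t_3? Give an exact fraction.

t_1 = (3 + 12/3)/2 = 7/2.
t_2 = (7/2 + 12/(7/2))/2 = 97/28.
t_3 = (97/28 + 12/(97/28))/2 = 18817/5432.

18817/5432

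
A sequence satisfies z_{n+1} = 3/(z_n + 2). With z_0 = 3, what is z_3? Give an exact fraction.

z_1 = 3/(3 + 2) = 3/5.
z_2 = 3/(3/5 + 2) = 15/13.
z_3 = 3/(15/13 + 2) = 39/41.

39/41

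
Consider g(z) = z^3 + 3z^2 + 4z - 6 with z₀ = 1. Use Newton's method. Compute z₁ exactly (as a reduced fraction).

g'(z) = 3z^2 + 6z + 4.
g(1) = 2, g'(1) = 13, so z₁ = 1 - 2/13 = 11/13.

11/13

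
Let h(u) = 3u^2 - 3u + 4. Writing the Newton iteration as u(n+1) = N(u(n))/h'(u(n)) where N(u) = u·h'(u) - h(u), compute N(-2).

8

h'(u) = 6u - 3.
N(u) = u·h'(u) - h(u) = u·(6u - 3) - (3u^2 - 3u + 4) = 3u^2 - 4.
N(-2) = 8.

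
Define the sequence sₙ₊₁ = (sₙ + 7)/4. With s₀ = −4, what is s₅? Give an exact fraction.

s₁ = ((−4) + 7)/4 = 3/4.
s₂ = ((3/4) + 7)/4 = 31/16.
s₃ = ((31/16) + 7)/4 = 143/64.
s₄ = ((143/64) + 7)/4 = 591/256.
s₅ = ((591/256) + 7)/4 = 2383/1024.

2383/1024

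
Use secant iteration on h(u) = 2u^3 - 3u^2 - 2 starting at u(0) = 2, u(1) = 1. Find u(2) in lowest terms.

h(2) = 2, h(1) = -3. u(2) = 1 - (-3)·(1 - 2)/((-3) - 2) = 8/5.

8/5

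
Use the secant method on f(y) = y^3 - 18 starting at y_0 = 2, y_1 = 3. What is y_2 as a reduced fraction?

f(2) = -10, f(3) = 9. y_2 = 3 - 9·(3 - 2)/(9 - (-10)) = 48/19.

48/19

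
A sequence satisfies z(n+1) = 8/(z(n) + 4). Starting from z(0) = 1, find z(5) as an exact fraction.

104/71

z(1) = 8/(1 + 4) = 8/5.
z(2) = 8/(8/5 + 4) = 10/7.
z(3) = 8/(10/7 + 4) = 28/19.
z(4) = 8/(28/19 + 4) = 19/13.
z(5) = 8/(19/13 + 4) = 104/71.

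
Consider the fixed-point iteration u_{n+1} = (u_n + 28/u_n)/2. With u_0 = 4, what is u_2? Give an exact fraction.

u_1 = (4 + 28/4)/2 = 11/2.
u_2 = (11/2 + 28/(11/2))/2 = 233/44.

233/44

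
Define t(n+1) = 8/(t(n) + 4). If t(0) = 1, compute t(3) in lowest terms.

t(1) = 8/(1 + 4) = 8/5.
t(2) = 8/(8/5 + 4) = 10/7.
t(3) = 8/(10/7 + 4) = 28/19.

28/19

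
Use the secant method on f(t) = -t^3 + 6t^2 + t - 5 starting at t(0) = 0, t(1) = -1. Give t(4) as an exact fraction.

f(0) = -5, f(-1) = 1. t(2) = (-1) - 1·((-1) - 0)/(1 - (-5)) = -5/6.
f(-1) = 1, f(-5/6) = -235/216. t(3) = (-5/6) - (-235/216)·((-5/6) - (-1))/((-235/216) - 1) = -415/451.
f(-5/6) = -235/216, f(-415/451) = -5566445/91733851. t(4) = (-415/451) - (-5566445/91733851)·((-415/451) - (-5/6))/((-5566445/91733851) - (-235/216)) = -80147755/86617459.

-80147755/86617459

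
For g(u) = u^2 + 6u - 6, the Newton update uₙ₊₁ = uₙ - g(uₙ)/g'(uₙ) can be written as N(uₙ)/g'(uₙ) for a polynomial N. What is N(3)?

15

g'(u) = 2u + 6.
N(u) = u·g'(u) - g(u) = u·(2u + 6) - (u^2 + 6u - 6) = u^2 + 6.
N(3) = 15.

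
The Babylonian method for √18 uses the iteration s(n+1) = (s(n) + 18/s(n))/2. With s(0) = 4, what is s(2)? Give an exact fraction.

s(1) = (4 + 18/4)/2 = 17/4.
s(2) = (17/4 + 18/(17/4))/2 = 577/136.

577/136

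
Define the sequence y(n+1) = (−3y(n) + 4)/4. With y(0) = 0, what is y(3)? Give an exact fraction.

y(1) = (−3·0 + 4)/4 = 1.
y(2) = (−3·1 + 4)/4 = 1/4.
y(3) = (−3·(1/4) + 4)/4 = 13/16.

13/16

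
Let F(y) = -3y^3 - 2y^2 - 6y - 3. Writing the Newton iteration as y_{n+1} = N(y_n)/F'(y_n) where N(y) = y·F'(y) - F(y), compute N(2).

-53

F'(y) = -9y^2 - 4y - 6.
N(y) = y·F'(y) - F(y) = y·(-9y^2 - 4y - 6) - (-3y^3 - 2y^2 - 6y - 3) = -6y^3 - 2y^2 + 3.
N(2) = -53.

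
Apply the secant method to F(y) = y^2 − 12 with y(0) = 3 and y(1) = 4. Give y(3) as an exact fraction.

F(3) = −3, F(4) = 4. y(2) = 4 − 4·(4 − 3)/(4 − (−3)) = 24/7.
F(4) = 4, F(24/7) = −12/49. y(3) = (24/7) − (−12/49)·((24/7) − 4)/((−12/49) − 4) = 45/13.

45/13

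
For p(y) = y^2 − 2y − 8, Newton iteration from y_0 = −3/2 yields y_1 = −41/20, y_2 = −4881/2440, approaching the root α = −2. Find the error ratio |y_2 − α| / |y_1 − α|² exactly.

y_1 − α = −41/20 − (−2) = −41/20 + 2 = −1/20, so |y_1 − α| = 1/20.
y_2 − α = −4881/2440 − (−2) = −4881/2440 + 2 = −1/2440, so |y_2 − α| = 1/2440.
|y_1 − α|² = 1/400.
Ratio = (1/2440) / (1/400) = 10/61.

10/61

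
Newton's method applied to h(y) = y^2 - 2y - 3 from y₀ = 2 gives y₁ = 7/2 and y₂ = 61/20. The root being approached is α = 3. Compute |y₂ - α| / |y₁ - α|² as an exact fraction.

y₁ - α = 7/2 - 3 = 1/2, so |y₁ - α| = 1/2.
y₂ - α = 61/20 - 3 = 1/20, so |y₂ - α| = 1/20.
|y₁ - α|² = 1/4.
Ratio = (1/20) / (1/4) = 1/5.

1/5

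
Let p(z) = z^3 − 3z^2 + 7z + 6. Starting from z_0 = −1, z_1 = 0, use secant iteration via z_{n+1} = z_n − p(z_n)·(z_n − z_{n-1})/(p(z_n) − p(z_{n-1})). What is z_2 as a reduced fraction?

p(−1) = −5, p(0) = 6. z_2 = 0 − 6·(0 − (−1))/(6 − (−5)) = −6/11.

−6/11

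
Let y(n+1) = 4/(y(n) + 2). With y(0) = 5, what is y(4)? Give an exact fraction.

32/25

y(1) = 4/(5 + 2) = 4/7.
y(2) = 4/(4/7 + 2) = 14/9.
y(3) = 4/(14/9 + 2) = 9/8.
y(4) = 4/(9/8 + 2) = 32/25.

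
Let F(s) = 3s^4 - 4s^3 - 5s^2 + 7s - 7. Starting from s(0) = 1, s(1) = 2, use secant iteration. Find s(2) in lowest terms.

F(1) = -6, F(2) = 3. s(2) = 2 - 3·(2 - 1)/(3 - (-6)) = 5/3.

5/3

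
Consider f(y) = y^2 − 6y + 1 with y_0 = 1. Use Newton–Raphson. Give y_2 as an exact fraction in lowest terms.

1/6

f'(y) = 2y − 6.
f(1) = −4, f'(1) = −4, so y_1 = 1 − (−4)/(−4) = 0.
f(0) = 1, f'(0) = −6, so y_2 = 0 − 1/(−6) = 1/6.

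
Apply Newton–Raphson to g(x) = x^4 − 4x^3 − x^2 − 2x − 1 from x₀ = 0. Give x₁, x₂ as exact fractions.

g'(x) = 4x^3 − 12x^2 − 2x − 2.
g(0) = −1, g'(0) = −2, so x₁ = 0 − (−1)/(−2) = −1/2.
g(−1/2) = 5/16, g'(−1/2) = −9/2, so x₂ = (−1/2) − (5/16)/(−9/2) = −31/72.

x₁ = −1/2, x₂ = −31/72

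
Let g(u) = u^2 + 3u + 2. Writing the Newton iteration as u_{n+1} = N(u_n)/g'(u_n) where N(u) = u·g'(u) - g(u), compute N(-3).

7

g'(u) = 2u + 3.
N(u) = u·g'(u) - g(u) = u·(2u + 3) - (u^2 + 3u + 2) = u^2 - 2.
N(-3) = 7.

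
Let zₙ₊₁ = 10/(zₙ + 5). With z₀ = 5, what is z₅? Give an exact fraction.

26/17

z₁ = 10/(5 + 5) = 1.
z₂ = 10/(1 + 5) = 5/3.
z₃ = 10/(5/3 + 5) = 3/2.
z₄ = 10/(3/2 + 5) = 20/13.
z₅ = 10/(20/13 + 5) = 26/17.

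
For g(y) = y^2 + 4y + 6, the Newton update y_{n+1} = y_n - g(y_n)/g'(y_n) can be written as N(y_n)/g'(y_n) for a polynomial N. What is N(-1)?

g'(y) = 2y + 4.
N(y) = y·g'(y) - g(y) = y·(2y + 4) - (y^2 + 4y + 6) = y^2 - 6.
N(-1) = -5.

-5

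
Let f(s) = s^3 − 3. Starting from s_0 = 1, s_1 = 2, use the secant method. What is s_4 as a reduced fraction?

f(1) = −2, f(2) = 5. s_2 = 2 − 5·(2 − 1)/(5 − (−2)) = 9/7.
f(2) = 5, f(9/7) = −300/343. s_3 = (9/7) − (−300/343)·((9/7) − 2)/((−300/343) − 5) = 561/403.
f(9/7) = −300/343, f(561/403) = −19794000/65450827. s_4 = (561/403) − (−19794000/65450827)·((561/403) − (9/7))/((−19794000/65450827) − (−300/343)) = 20671423/14273229.

20671423/14273229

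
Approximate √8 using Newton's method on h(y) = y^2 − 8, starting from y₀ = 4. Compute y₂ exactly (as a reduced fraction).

h'(y) = 2y.
h(4) = 8, h'(4) = 8, so y₁ = 4 − 8/8 = 3.
h(3) = 1, h'(3) = 6, so y₂ = 3 − 1/6 = 17/6.

17/6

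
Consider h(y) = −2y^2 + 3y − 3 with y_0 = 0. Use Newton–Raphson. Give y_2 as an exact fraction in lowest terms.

h'(y) = −4y + 3.
h(0) = −3, h'(0) = 3, so y_1 = 0 − (−3)/3 = 1.
h(1) = −2, h'(1) = −1, so y_2 = 1 − (−2)/(−1) = −1.

−1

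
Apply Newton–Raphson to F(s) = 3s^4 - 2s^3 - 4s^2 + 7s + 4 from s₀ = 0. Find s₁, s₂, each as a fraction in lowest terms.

s₁ = -4/7, s₂ = -8644/17703

F'(s) = 12s^3 - 6s^2 - 8s + 7.
F(0) = 4, F'(0) = 7, so s₁ = 0 - 4/7 = -4/7.
F(-4/7) = -1472/2401, F'(-4/7) = 2529/343, so s₂ = (-4/7) - (-1472/2401)/(2529/343) = -8644/17703.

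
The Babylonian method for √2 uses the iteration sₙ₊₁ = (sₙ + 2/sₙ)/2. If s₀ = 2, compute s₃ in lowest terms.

577/408

s₁ = (2 + 2/2)/2 = 3/2.
s₂ = (3/2 + 2/(3/2))/2 = 17/12.
s₃ = (17/12 + 2/(17/12))/2 = 577/408.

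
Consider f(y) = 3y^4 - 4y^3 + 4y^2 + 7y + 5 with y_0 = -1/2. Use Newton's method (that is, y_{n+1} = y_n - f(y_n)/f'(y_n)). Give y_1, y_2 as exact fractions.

y_1 = 13/8, y_2 = 27845/32608

f'(y) = 12y^3 - 12y^2 + 8y + 7.
f(-1/2) = 51/16, f'(-1/2) = -3/2, so y_1 = (-1/2) - (51/16)/(-3/2) = 13/8.
f(13/8) = 125715/4096, f'(13/8) = 5095/128, so y_2 = (13/8) - (125715/4096)/(5095/128) = 27845/32608.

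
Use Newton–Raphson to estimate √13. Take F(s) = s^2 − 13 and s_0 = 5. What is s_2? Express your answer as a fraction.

F'(s) = 2s.
F(5) = 12, F'(5) = 10, so s_1 = 5 − 12/10 = 19/5.
F(19/5) = 36/25, F'(19/5) = 38/5, so s_2 = (19/5) − (36/25)/(38/5) = 343/95.

343/95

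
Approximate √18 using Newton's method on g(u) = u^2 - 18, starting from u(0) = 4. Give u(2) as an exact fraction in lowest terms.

577/136

g'(u) = 2u.
g(4) = -2, g'(4) = 8, so u(1) = 4 - (-2)/8 = 17/4.
g(17/4) = 1/16, g'(17/4) = 17/2, so u(2) = (17/4) - (1/16)/(17/2) = 577/136.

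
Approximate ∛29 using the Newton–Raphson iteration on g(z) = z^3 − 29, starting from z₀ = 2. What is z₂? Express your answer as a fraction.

g'(z) = 3z^2.
g(2) = −21, g'(2) = 12, so z₁ = 2 − (−21)/12 = 15/4.
g(15/4) = 1519/64, g'(15/4) = 675/16, so z₂ = (15/4) − (1519/64)/(675/16) = 4303/1350.

4303/1350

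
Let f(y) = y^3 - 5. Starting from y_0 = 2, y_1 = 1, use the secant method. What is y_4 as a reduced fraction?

14432773/8474569

f(2) = 3, f(1) = -4. y_2 = 1 - (-4)·(1 - 2)/((-4) - 3) = 11/7.
f(1) = -4, f(11/7) = -384/343. y_3 = (11/7) - (-384/343)·((11/7) - 1)/((-384/343) - (-4)) = 443/247.
f(11/7) = -384/343, f(443/247) = 11592192/15069223. y_4 = (443/247) - (11592192/15069223)·((443/247) - (11/7))/((11592192/15069223) - (-384/343)) = 14432773/8474569.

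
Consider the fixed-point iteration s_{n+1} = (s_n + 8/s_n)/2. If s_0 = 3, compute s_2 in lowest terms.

s_1 = (3 + 8/3)/2 = 17/6.
s_2 = (17/6 + 8/(17/6))/2 = 577/204.

577/204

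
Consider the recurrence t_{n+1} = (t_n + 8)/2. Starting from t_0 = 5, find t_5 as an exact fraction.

253/32

t_1 = (5 + 8)/2 = 13/2.
t_2 = ((13/2) + 8)/2 = 29/4.
t_3 = ((29/4) + 8)/2 = 61/8.
t_4 = ((61/8) + 8)/2 = 125/16.
t_5 = ((125/16) + 8)/2 = 253/32.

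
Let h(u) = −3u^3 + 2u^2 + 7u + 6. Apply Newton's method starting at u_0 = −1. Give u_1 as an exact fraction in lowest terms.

h'(u) = −9u^2 + 4u + 7.
h(−1) = 4, h'(−1) = −6, so u_1 = (−1) − 4/(−6) = −1/3.

−1/3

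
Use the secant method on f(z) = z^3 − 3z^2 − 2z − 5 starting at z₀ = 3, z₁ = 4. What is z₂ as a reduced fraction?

f(3) = −11, f(4) = 3. z₂ = 4 − 3·(4 − 3)/(3 − (−11)) = 53/14.

53/14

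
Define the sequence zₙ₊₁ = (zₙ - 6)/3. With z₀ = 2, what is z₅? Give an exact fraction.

z₁ = (2 - 6)/3 = -4/3.
z₂ = ((-4/3) - 6)/3 = -22/9.
z₃ = ((-22/9) - 6)/3 = -76/27.
z₄ = ((-76/27) - 6)/3 = -238/81.
z₅ = ((-238/81) - 6)/3 = -724/243.

-724/243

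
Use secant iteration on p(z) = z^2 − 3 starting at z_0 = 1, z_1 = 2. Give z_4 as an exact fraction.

97/56

p(1) = −2, p(2) = 1. z_2 = 2 − 1·(2 − 1)/(1 − (−2)) = 5/3.
p(2) = 1, p(5/3) = −2/9. z_3 = (5/3) − (−2/9)·((5/3) − 2)/((−2/9) − 1) = 19/11.
p(5/3) = −2/9, p(19/11) = −2/121. z_4 = (19/11) − (−2/121)·((19/11) − (5/3))/((−2/121) − (−2/9)) = 97/56.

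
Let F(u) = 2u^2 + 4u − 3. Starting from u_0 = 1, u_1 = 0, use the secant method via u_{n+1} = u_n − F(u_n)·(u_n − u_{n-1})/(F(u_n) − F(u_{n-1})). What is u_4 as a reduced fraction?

F(1) = 3, F(0) = −3. u_2 = 0 − (−3)·(0 − 1)/((−3) − 3) = 1/2.
F(0) = −3, F(1/2) = −1/2. u_3 = (1/2) − (−1/2)·((1/2) − 0)/((−1/2) − (−3)) = 3/5.
F(1/2) = −1/2, F(3/5) = 3/25. u_4 = (3/5) − (3/25)·((3/5) − (1/2))/((3/25) − (−1/2)) = 18/31.

18/31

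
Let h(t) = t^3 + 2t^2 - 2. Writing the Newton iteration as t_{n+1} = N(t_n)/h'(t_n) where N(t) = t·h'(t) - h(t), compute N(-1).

2

h'(t) = 3t^2 + 4t.
N(t) = t·h'(t) - h(t) = t·(3t^2 + 4t) - (t^3 + 2t^2 - 2) = 2t^3 + 2t^2 + 2.
N(-1) = 2.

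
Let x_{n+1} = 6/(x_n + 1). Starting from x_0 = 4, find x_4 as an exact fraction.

246/107

x_1 = 6/(4 + 1) = 6/5.
x_2 = 6/(6/5 + 1) = 30/11.
x_3 = 6/(30/11 + 1) = 66/41.
x_4 = 6/(66/41 + 1) = 246/107.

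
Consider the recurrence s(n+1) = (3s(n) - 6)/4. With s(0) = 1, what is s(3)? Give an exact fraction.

-195/64

s(1) = (3·1 - 6)/4 = -3/4.
s(2) = (3·(-3/4) - 6)/4 = -33/16.
s(3) = (3·(-33/16) - 6)/4 = -195/64.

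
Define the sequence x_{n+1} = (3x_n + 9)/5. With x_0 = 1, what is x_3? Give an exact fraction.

x_1 = (3·1 + 9)/5 = 12/5.
x_2 = (3·(12/5) + 9)/5 = 81/25.
x_3 = (3·(81/25) + 9)/5 = 468/125.

468/125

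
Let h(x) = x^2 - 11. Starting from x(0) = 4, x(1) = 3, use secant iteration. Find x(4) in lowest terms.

3373/1017

h(4) = 5, h(3) = -2. x(2) = 3 - (-2)·(3 - 4)/((-2) - 5) = 23/7.
h(3) = -2, h(23/7) = -10/49. x(3) = (23/7) - (-10/49)·((23/7) - 3)/((-10/49) - (-2)) = 73/22.
h(23/7) = -10/49, h(73/22) = 5/484. x(4) = (73/22) - (5/484)·((73/22) - (23/7))/((5/484) - (-10/49)) = 3373/1017.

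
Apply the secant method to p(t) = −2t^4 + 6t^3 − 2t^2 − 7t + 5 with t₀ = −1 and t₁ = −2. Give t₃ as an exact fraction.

p(−1) = 2, p(−2) = −69. t₂ = (−2) − (−69)·((−2) − (−1))/((−69) − 2) = −73/71.
p(−2) = −69, p(−73/71) = 33706224/25411681. t₃ = (−73/71) − (33706224/25411681)·((−73/71) − (−2))/((33706224/25411681) − (−69)) = −27104495/25900177.

−27104495/25900177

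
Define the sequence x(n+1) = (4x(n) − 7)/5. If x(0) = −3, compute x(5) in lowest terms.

−17779/3125

x(1) = (4·(−3) − 7)/5 = −19/5.
x(2) = (4·(−19/5) − 7)/5 = −111/25.
x(3) = (4·(−111/25) − 7)/5 = −619/125.
x(4) = (4·(−619/125) − 7)/5 = −3351/625.
x(5) = (4·(−3351/625) − 7)/5 = −17779/3125.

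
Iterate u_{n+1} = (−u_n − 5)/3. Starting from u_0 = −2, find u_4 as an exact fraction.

u_1 = (−(−2) − 5)/3 = −1.
u_2 = (−(−1) − 5)/3 = −4/3.
u_3 = (−(−4/3) − 5)/3 = −11/9.
u_4 = (−(−11/9) − 5)/3 = −34/27.

−34/27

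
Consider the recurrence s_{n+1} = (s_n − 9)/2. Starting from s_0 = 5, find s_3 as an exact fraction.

s_1 = (5 − 9)/2 = −2.
s_2 = ((−2) − 9)/2 = −11/2.
s_3 = ((−11/2) − 9)/2 = −29/4.

−29/4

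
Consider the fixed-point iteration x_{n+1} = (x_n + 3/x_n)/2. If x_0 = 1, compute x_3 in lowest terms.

97/56

x_1 = (1 + 3/1)/2 = 2.
x_2 = (2 + 3/2)/2 = 7/4.
x_3 = (7/4 + 3/(7/4))/2 = 97/56.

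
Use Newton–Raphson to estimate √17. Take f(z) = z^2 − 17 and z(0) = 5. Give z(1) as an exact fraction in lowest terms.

21/5

f'(z) = 2z.
f(5) = 8, f'(5) = 10, so z(1) = 5 − 8/10 = 21/5.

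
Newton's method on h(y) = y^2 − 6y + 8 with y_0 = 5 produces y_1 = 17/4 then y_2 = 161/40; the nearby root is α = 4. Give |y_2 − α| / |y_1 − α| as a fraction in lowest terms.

1/10

y_1 − α = 17/4 − 4 = 1/4, so |y_1 − α| = 1/4.
y_2 − α = 161/40 − 4 = 1/40, so |y_2 − α| = 1/40.
Ratio = (1/40) / (1/4) = 1/10.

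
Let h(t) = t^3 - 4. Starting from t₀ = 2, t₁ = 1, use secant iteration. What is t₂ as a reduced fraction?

10/7

h(2) = 4, h(1) = -3. t₂ = 1 - (-3)·(1 - 2)/((-3) - 4) = 10/7.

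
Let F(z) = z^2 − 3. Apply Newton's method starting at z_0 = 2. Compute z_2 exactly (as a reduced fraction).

F'(z) = 2z.
F(2) = 1, F'(2) = 4, so z_1 = 2 − 1/4 = 7/4.
F(7/4) = 1/16, F'(7/4) = 7/2, so z_2 = (7/4) − (1/16)/(7/2) = 97/56.

97/56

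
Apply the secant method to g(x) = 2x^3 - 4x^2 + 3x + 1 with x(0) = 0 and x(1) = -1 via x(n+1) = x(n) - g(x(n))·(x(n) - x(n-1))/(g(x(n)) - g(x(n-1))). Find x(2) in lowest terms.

g(0) = 1, g(-1) = -8. x(2) = (-1) - (-8)·((-1) - 0)/((-8) - 1) = -1/9.

-1/9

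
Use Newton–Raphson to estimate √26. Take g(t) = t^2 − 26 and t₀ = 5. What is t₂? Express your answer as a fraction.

g'(t) = 2t.
g(5) = −1, g'(5) = 10, so t₁ = 5 − (−1)/10 = 51/10.
g(51/10) = 1/100, g'(51/10) = 51/5, so t₂ = (51/10) − (1/100)/(51/5) = 5201/1020.

5201/1020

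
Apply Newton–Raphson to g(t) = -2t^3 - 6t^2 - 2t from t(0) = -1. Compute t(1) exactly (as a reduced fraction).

-1/2

g'(t) = -6t^2 - 12t - 2.
g(-1) = -2, g'(-1) = 4, so t(1) = (-1) - (-2)/4 = -1/2.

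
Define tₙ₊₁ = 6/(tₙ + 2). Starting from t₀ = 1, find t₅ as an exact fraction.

t₁ = 6/(1 + 2) = 2.
t₂ = 6/(2 + 2) = 3/2.
t₃ = 6/(3/2 + 2) = 12/7.
t₄ = 6/(12/7 + 2) = 21/13.
t₅ = 6/(21/13 + 2) = 78/47.

78/47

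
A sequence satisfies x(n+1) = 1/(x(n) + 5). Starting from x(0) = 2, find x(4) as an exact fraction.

x(1) = 1/(2 + 5) = 1/7.
x(2) = 1/(1/7 + 5) = 7/36.
x(3) = 1/(7/36 + 5) = 36/187.
x(4) = 1/(36/187 + 5) = 187/971.

187/971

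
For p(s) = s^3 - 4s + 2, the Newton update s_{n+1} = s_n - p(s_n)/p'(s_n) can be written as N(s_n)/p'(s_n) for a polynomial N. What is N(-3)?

p'(s) = 3s^2 - 4.
N(s) = s·p'(s) - p(s) = s·(3s^2 - 4) - (s^3 - 4s + 2) = 2s^3 - 2.
N(-3) = -56.

-56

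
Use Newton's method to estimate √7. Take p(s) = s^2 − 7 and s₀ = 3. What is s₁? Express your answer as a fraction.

p'(s) = 2s.
p(3) = 2, p'(3) = 6, so s₁ = 3 − 2/6 = 8/3.

8/3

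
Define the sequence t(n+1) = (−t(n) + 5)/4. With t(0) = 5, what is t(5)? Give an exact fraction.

t(1) = (−5 + 5)/4 = 0.
t(2) = (−0 + 5)/4 = 5/4.
t(3) = (−(5/4) + 5)/4 = 15/16.
t(4) = (−(15/16) + 5)/4 = 65/64.
t(5) = (−(65/64) + 5)/4 = 255/256.

255/256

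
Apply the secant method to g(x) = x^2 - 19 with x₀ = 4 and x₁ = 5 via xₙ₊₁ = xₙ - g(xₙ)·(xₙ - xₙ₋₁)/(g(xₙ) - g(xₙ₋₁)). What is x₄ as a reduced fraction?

1591/365

g(4) = -3, g(5) = 6. x₂ = 5 - 6·(5 - 4)/(6 - (-3)) = 13/3.
g(5) = 6, g(13/3) = -2/9. x₃ = (13/3) - (-2/9)·((13/3) - 5)/((-2/9) - 6) = 61/14.
g(13/3) = -2/9, g(61/14) = -3/196. x₄ = (61/14) - (-3/196)·((61/14) - (13/3))/((-3/196) - (-2/9)) = 1591/365.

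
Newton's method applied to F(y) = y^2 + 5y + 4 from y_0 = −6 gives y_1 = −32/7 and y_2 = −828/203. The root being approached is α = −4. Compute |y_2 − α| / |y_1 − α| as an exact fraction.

y_1 − α = −32/7 − (−4) = −32/7 + 4 = −4/7, so |y_1 − α| = 4/7.
y_2 − α = −828/203 − (−4) = −828/203 + 4 = −16/203, so |y_2 − α| = 16/203.
Ratio = (16/203) / (4/7) = 4/29.

4/29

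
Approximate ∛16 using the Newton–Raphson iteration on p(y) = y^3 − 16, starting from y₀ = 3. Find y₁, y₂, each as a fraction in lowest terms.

p'(y) = 3y^2.
p(3) = 11, p'(3) = 27, so y₁ = 3 − 11/27 = 70/27.
p(70/27) = 28072/19683, p'(70/27) = 4900/243, so y₂ = (70/27) − (28072/19683)/(4900/243) = 250232/99225.

y₁ = 70/27, y₂ = 250232/99225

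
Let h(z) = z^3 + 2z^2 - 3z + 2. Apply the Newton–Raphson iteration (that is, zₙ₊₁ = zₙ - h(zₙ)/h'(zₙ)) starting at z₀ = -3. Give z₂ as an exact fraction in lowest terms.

-4909/1557

h'(z) = 3z^2 + 4z - 3.
h(-3) = 2, h'(-3) = 12, so z₁ = (-3) - 2/12 = -19/6.
h(-19/6) = -43/216, h'(-19/6) = 173/12, so z₂ = (-19/6) - (-43/216)/(173/12) = -4909/1557.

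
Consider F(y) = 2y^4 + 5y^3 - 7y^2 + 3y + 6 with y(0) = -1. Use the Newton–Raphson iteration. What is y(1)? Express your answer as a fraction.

-17/24

F'(y) = 8y^3 + 15y^2 - 14y + 3.
F(-1) = -7, F'(-1) = 24, so y(1) = (-1) - (-7)/24 = -17/24.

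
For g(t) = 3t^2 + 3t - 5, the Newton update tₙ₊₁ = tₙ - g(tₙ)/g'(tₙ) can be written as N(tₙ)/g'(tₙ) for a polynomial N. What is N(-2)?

g'(t) = 6t + 3.
N(t) = t·g'(t) - g(t) = t·(6t + 3) - (3t^2 + 3t - 5) = 3t^2 + 5.
N(-2) = 17.

17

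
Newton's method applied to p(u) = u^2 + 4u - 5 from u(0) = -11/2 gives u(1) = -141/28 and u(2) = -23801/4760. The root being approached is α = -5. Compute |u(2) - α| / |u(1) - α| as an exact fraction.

u(1) - α = -141/28 - (-5) = -141/28 + 5 = -1/28, so |u(1) - α| = 1/28.
u(2) - α = -23801/4760 - (-5) = -23801/4760 + 5 = -1/4760, so |u(2) - α| = 1/4760.
Ratio = (1/4760) / (1/28) = 1/170.

1/170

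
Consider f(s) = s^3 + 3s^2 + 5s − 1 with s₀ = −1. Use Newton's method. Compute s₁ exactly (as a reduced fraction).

f'(s) = 3s^2 + 6s + 5.
f(−1) = −4, f'(−1) = 2, so s₁ = (−1) − (−4)/2 = 1.

1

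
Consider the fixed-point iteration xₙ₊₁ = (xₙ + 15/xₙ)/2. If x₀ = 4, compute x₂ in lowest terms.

x₁ = (4 + 15/4)/2 = 31/8.
x₂ = (31/8 + 15/(31/8))/2 = 1921/496.

1921/496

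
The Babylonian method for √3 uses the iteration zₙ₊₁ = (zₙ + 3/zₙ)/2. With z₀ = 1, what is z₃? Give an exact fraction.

97/56

z₁ = (1 + 3/1)/2 = 2.
z₂ = (2 + 3/2)/2 = 7/4.
z₃ = (7/4 + 3/(7/4))/2 = 97/56.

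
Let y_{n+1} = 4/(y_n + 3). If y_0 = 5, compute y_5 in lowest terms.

460/461

y_1 = 4/(5 + 3) = 1/2.
y_2 = 4/(1/2 + 3) = 8/7.
y_3 = 4/(8/7 + 3) = 28/29.
y_4 = 4/(28/29 + 3) = 116/115.
y_5 = 4/(116/115 + 3) = 460/461.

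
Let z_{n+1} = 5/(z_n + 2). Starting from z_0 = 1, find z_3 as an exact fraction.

z_1 = 5/(1 + 2) = 5/3.
z_2 = 5/(5/3 + 2) = 15/11.
z_3 = 5/(15/11 + 2) = 55/37.

55/37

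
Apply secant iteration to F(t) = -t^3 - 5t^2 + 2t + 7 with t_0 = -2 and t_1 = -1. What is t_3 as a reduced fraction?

F(-2) = -9, F(-1) = 1. t_2 = (-1) - 1·((-1) - (-2))/(1 - (-9)) = -11/10.
F(-1) = 1, F(-11/10) = 81/1000. t_3 = (-11/10) - (81/1000)·((-11/10) - (-1))/((81/1000) - 1) = -1019/919.

-1019/919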